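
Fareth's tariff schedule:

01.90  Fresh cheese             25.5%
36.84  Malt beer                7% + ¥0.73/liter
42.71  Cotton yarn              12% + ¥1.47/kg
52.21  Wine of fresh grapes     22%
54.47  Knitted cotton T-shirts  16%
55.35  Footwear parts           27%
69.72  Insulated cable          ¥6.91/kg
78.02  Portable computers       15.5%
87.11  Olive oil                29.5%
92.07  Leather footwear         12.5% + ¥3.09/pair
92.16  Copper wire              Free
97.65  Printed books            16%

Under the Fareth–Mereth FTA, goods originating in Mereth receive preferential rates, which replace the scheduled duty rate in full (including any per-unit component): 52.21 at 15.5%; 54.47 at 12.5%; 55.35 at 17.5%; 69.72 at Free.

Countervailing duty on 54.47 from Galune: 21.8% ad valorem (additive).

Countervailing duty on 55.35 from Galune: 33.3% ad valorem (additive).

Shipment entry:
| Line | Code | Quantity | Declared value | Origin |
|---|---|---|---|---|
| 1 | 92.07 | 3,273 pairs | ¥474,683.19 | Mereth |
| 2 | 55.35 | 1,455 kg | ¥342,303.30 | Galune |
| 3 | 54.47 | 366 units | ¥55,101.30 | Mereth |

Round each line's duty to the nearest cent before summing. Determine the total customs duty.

Line 1 (92.07, Mereth, 3,273 pairs, ¥474,683.19):
Base rate for 92.07 is 12.5% + ¥3.09/pair.
Origin Mereth is the FTA partner but 92.07 is not on the preference list; base rate stands.
Duty = ¥474,683.19 × 12.5% + 3,273 × ¥3.09 = ¥69,448.97.
Line 2 (55.35, Galune, 1,455 kg, ¥342,303.30):
Base rate for 55.35 is 27%.
55.35 has an FTA preferential rate, but origin Galune is not Mereth; base rate stands.
Additional duty on 55.35 from Galune: +33.3%. Applied ad valorem rate: 27% + 33.3% = 60.3%.
Duty = ¥342,303.30 × 60.3% = ¥206,408.89.
Line 3 (54.47, Mereth, 366 units, ¥55,101.30):
Base rate for 54.47 is 16%.
Origin Mereth qualifies under the Fareth–Mereth agreement and 54.47 is covered: preferential rate 12.5% applies instead.
The additional-duty order on 54.47 targets Galune, not Mereth; it does not apply.
Duty = ¥55,101.30 × 12.5% = ¥6,887.66.
Total = ¥69,448.97 + ¥206,408.89 + ¥6,887.66 = ¥282,745.52.

¥282,745.52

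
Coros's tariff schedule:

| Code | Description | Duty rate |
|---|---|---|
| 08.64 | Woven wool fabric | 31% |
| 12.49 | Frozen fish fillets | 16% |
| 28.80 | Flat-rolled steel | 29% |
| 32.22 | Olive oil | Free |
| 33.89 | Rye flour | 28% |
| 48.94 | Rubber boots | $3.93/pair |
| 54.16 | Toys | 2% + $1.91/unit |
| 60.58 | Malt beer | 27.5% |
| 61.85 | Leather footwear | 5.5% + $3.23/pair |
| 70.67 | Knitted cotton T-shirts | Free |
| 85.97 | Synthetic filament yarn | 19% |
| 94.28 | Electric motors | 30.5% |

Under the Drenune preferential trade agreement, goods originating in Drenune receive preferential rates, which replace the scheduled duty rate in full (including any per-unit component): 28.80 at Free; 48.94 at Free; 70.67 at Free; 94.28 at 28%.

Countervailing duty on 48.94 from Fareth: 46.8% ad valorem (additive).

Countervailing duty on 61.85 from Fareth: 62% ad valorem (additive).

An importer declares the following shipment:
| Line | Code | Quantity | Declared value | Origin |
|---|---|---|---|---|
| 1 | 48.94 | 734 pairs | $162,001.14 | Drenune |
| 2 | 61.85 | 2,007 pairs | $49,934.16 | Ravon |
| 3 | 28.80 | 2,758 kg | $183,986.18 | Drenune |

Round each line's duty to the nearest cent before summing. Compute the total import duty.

$9,228.99

Line 1 (48.94, Drenune, 734 pairs, $162,001.14):
Base rate for 48.94 is $3.93/pair.
Origin Drenune qualifies under the Coros–Drenune agreement and 48.94 is covered: preferential rate Free applies instead.
The additional-duty order on 48.94 targets Fareth, not Drenune; it does not apply.
Duty = $162,001.14 × 0% = $0.00.
Line 2 (61.85, Ravon, 2,007 pairs, $49,934.16):
Base rate for 61.85 is 5.5% + $3.23/pair.
The additional-duty order on 61.85 targets Fareth, not Ravon; it does not apply.
Duty = $49,934.16 × 5.5% + 2,007 × $3.23 = $9,228.99.
Line 3 (28.80, Drenune, 2,758 kg, $183,986.18):
Base rate for 28.80 is 29%.
Origin Drenune qualifies under the Coros–Drenune agreement and 28.80 is covered: preferential rate Free applies instead.
Duty = $183,986.18 × 0% = $0.00.
Total = $0.00 + $9,228.99 + $0.00 = $9,228.99.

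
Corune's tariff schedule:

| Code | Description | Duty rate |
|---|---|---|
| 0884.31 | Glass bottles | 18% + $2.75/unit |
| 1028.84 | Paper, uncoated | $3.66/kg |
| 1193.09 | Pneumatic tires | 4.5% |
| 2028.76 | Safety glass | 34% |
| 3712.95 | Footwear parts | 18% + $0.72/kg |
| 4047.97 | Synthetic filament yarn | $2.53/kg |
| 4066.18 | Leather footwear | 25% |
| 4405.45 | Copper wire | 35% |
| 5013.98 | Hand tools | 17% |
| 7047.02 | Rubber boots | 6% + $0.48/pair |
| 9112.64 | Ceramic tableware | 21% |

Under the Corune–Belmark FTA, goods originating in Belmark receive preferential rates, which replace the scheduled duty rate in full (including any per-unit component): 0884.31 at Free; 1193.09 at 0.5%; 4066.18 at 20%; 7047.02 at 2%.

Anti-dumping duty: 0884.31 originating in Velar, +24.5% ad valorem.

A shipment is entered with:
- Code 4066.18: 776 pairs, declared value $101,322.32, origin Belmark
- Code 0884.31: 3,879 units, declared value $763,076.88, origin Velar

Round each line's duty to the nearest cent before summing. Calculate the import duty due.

Line 1 (4066.18, Belmark, 776 pairs, $101,322.32):
Base rate for 4066.18 is 25%.
Origin Belmark qualifies under the Corune–Belmark agreement and 4066.18 is covered: preferential rate 20% applies instead.
Duty = $101,322.32 × 20% = $20,264.46.
Line 2 (0884.31, Velar, 3,879 units, $763,076.88):
Base rate for 0884.31 is 18% + $2.75/unit.
0884.31 has an FTA preferential rate, but origin Velar is not Belmark; base rate stands.
Additional duty on 0884.31 from Velar: +24.5%. Applied ad valorem rate: 18% + 24.5% = 42.5%.
Duty = $763,076.88 × 42.5% + 3,879 × $2.75 = $334,974.92.
Total = $20,264.46 + $334,974.92 = $355,239.38.

$355,239.38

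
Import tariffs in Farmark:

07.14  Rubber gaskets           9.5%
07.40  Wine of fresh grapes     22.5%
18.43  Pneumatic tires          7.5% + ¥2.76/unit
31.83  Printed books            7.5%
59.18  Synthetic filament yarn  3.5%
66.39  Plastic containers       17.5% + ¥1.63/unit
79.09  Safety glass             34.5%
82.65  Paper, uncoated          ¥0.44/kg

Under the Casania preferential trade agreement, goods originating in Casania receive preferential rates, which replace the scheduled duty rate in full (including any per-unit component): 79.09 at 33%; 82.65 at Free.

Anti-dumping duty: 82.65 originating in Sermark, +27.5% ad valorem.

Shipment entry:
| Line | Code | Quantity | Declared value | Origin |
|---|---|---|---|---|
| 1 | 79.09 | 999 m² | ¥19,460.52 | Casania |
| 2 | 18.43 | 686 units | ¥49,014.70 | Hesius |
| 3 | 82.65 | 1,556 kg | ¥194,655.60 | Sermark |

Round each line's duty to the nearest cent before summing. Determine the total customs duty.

Line 1 (79.09, Casania, 999 m², ¥19,460.52):
Base rate for 79.09 is 34.5%.
Origin Casania qualifies under the Farmark–Casania agreement and 79.09 is covered: preferential rate 33% applies instead.
Duty = ¥19,460.52 × 33% = ¥6,421.97.
Line 2 (18.43, Hesius, 686 units, ¥49,014.70):
Base rate for 18.43 is 7.5% + ¥2.76/unit.
Duty = ¥49,014.70 × 7.5% + 686 × ¥2.76 = ¥5,569.46.
Line 3 (82.65, Sermark, 1,556 kg, ¥194,655.60):
Base rate for 82.65 is ¥0.44/kg.
82.65 has an FTA preferential rate, but origin Sermark is not Casania; base rate stands.
Additional duty on 82.65 from Sermark: +27.5% ad valorem. Applied ad valorem rate = 27.5%.
Duty = ¥194,655.60 × 27.5% + 1,556 × ¥0.44 = ¥54,214.93.
Total = ¥6,421.97 + ¥5,569.46 + ¥54,214.93 = ¥66,206.36.

¥66,206.36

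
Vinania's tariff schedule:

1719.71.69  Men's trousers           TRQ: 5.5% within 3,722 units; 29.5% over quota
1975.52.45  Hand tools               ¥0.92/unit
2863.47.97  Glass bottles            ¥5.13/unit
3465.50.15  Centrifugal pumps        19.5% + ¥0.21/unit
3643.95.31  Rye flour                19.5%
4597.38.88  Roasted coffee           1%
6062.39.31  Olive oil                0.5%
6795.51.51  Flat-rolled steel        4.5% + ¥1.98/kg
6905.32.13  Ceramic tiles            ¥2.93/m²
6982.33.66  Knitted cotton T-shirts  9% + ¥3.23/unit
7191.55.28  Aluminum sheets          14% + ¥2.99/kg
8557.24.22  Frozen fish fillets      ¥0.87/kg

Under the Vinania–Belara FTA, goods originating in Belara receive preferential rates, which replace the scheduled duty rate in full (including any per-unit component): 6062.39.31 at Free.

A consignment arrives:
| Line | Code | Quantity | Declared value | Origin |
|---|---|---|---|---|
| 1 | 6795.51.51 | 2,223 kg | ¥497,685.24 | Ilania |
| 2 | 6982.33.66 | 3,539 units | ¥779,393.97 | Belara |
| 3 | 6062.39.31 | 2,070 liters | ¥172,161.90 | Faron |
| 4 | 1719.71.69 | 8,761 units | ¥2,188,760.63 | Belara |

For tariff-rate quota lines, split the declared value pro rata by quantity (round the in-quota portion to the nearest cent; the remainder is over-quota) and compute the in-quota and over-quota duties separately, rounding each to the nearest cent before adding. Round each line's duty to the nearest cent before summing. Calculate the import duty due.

¥531,750.86

Line 1 (6795.51.51, Ilania, 2,223 kg, ¥497,685.24):
Base rate for 6795.51.51 is 4.5% + ¥1.98/kg.
Duty = ¥497,685.24 × 4.5% + 2,223 × ¥1.98 = ¥26,797.38.
Line 2 (6982.33.66, Belara, 3,539 units, ¥779,393.97):
Base rate for 6982.33.66 is 9% + ¥3.23/unit.
Origin Belara is the FTA partner but 6982.33.66 is not on the preference list; base rate stands.
Duty = ¥779,393.97 × 9% + 3,539 × ¥3.23 = ¥81,576.43.
Line 3 (6062.39.31, Faron, 2,070 liters, ¥172,161.90):
Base rate for 6062.39.31 is 0.5%.
6062.39.31 has an FTA preferential rate, but origin Faron is not Belara; base rate stands.
Duty = ¥172,161.90 × 0.5% = ¥860.81.
Line 4 (1719.71.69, Belara, 8,761 units, ¥2,188,760.63):
Code 1719.71.69 is under a tariff-rate quota (threshold 3,722 units). In-quota: 3,722 units at 5.5%; over-quota: 5,039 units at 29.5%.
Pro-rata value split: in-quota = ¥2,188,760.63 × 3,722/8,761 = ¥929,867.26; over-quota = ¥2,188,760.63 − ¥929,867.26 = ¥1,258,893.37.
In-quota duty = ¥929,867.26 × 5.5% = ¥51,142.70. Over-quota duty = ¥1,258,893.37 × 29.5% = ¥371,373.54.
Line duty = ¥51,142.70 + ¥371,373.54 = ¥422,516.24.
Total = ¥26,797.38 + ¥81,576.43 + ¥860.81 + ¥422,516.24 = ¥531,750.86.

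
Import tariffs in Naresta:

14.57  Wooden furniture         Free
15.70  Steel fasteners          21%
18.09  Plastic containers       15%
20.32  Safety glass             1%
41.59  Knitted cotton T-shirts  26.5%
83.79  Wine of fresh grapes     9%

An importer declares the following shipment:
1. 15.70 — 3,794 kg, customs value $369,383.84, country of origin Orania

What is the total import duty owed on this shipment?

$77,570.61

Line 1 (15.70, Orania, 3,794 kg, $369,383.84):
Base rate for 15.70 is 21%.
Duty = $369,383.84 × 21% = $77,570.61.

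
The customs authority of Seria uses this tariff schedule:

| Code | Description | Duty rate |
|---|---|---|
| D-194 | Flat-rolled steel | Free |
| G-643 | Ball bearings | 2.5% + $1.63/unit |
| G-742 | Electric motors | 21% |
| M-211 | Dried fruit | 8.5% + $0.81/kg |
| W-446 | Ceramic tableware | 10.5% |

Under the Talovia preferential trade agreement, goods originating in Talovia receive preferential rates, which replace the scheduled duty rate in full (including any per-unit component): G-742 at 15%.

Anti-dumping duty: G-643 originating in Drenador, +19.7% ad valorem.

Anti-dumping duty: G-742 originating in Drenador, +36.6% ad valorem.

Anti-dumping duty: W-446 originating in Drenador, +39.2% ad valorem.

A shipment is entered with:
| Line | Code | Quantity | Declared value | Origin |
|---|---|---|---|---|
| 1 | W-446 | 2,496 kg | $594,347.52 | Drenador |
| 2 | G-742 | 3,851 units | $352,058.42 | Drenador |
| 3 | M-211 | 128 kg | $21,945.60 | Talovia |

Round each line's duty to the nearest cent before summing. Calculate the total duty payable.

$500,145.43

Line 1 (W-446, Drenador, 2,496 kg, $594,347.52):
Base rate for W-446 is 10.5%.
Additional duty on W-446 from Drenador: +39.2%. Applied ad valorem rate: 10.5% + 39.2% = 49.7%.
Duty = $594,347.52 × 49.7% = $295,390.72.
Line 2 (G-742, Drenador, 3,851 units, $352,058.42):
Base rate for G-742 is 21%.
G-742 has an FTA preferential rate, but origin Drenador is not Talovia; base rate stands.
Additional duty on G-742 from Drenador: +36.6%. Applied ad valorem rate: 21% + 36.6% = 57.6%.
Duty = $352,058.42 × 57.6% = $202,785.65.
Line 3 (M-211, Talovia, 128 kg, $21,945.60):
Base rate for M-211 is 8.5% + $0.81/kg.
Origin Talovia is the FTA partner but M-211 is not on the preference list; base rate stands.
Duty = $21,945.60 × 8.5% + 128 × $0.81 = $1,969.06.
Total = $295,390.72 + $202,785.65 + $1,969.06 = $500,145.43.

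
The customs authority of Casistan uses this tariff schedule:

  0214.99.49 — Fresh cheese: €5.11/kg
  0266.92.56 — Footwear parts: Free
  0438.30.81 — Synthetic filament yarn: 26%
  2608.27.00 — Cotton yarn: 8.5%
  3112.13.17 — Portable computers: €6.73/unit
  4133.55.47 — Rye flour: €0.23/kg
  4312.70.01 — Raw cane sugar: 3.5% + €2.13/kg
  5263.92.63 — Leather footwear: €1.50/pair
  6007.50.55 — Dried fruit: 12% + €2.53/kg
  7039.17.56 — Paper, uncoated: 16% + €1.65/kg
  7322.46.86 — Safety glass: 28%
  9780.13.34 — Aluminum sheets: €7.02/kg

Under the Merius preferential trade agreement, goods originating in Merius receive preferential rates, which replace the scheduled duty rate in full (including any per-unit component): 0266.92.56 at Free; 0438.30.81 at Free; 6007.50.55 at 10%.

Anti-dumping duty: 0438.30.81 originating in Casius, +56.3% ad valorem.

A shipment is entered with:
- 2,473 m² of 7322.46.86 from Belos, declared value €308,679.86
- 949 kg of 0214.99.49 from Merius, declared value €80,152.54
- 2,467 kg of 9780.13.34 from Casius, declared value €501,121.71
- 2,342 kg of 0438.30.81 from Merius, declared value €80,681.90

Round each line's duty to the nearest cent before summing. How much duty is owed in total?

€108,598.09

Line 1 (7322.46.86, Belos, 2,473 m², €308,679.86):
Base rate for 7322.46.86 is 28%.
Duty = €308,679.86 × 28% = €86,430.36.
Line 2 (0214.99.49, Merius, 949 kg, €80,152.54):
Base rate for 0214.99.49 is €5.11/kg.
Origin Merius is the FTA partner but 0214.99.49 is not on the preference list; base rate stands.
Duty = 949 × €5.11 = €4,849.39.
Line 3 (9780.13.34, Casius, 2,467 kg, €501,121.71):
Base rate for 9780.13.34 is €7.02/kg.
Duty = 2,467 × €7.02 = €17,318.34.
Line 4 (0438.30.81, Merius, 2,342 kg, €80,681.90):
Base rate for 0438.30.81 is 26%.
Origin Merius qualifies under the Casistan–Merius agreement and 0438.30.81 is covered: preferential rate Free applies instead.
The additional-duty order on 0438.30.81 targets Casius, not Merius; it does not apply.
Duty = €80,681.90 × 0% = €0.00.
Total = €86,430.36 + €4,849.39 + €17,318.34 + €0.00 = €108,598.09.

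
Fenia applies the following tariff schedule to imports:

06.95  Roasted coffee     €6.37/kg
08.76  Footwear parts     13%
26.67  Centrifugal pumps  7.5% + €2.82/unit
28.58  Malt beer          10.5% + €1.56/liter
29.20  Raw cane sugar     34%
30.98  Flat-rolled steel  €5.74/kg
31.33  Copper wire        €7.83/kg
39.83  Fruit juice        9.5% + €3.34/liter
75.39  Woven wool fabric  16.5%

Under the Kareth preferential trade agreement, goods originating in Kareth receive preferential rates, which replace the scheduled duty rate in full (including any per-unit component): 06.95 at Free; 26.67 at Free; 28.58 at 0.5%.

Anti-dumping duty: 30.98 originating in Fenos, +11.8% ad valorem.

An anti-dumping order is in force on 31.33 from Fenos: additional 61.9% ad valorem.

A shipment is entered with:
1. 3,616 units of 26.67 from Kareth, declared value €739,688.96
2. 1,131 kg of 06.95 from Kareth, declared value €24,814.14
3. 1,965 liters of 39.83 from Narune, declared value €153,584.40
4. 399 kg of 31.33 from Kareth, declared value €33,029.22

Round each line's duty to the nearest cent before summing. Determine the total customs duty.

€24,277.79

Line 1 (26.67, Kareth, 3,616 units, €739,688.96):
Base rate for 26.67 is 7.5% + €2.82/unit.
Origin Kareth qualifies under the Fenia–Kareth agreement and 26.67 is covered: preferential rate Free applies instead.
Duty = €739,688.96 × 0% = €0.00.
Line 2 (06.95, Kareth, 1,131 kg, €24,814.14):
Base rate for 06.95 is €6.37/kg.
Origin Kareth qualifies under the Fenia–Kareth agreement and 06.95 is covered: preferential rate Free applies instead.
Duty = €24,814.14 × 0% = €0.00.
Line 3 (39.83, Narune, 1,965 liters, €153,584.40):
Base rate for 39.83 is 9.5% + €3.34/liter.
Duty = €153,584.40 × 9.5% + 1,965 × €3.34 = €21,153.62.
Line 4 (31.33, Kareth, 399 kg, €33,029.22):
Base rate for 31.33 is €7.83/kg.
Origin Kareth is the FTA partner but 31.33 is not on the preference list; base rate stands.
The additional-duty order on 31.33 targets Fenos, not Kareth; it does not apply.
Duty = 399 × €7.83 = €3,124.17.
Total = €0.00 + €0.00 + €21,153.62 + €3,124.17 = €24,277.79.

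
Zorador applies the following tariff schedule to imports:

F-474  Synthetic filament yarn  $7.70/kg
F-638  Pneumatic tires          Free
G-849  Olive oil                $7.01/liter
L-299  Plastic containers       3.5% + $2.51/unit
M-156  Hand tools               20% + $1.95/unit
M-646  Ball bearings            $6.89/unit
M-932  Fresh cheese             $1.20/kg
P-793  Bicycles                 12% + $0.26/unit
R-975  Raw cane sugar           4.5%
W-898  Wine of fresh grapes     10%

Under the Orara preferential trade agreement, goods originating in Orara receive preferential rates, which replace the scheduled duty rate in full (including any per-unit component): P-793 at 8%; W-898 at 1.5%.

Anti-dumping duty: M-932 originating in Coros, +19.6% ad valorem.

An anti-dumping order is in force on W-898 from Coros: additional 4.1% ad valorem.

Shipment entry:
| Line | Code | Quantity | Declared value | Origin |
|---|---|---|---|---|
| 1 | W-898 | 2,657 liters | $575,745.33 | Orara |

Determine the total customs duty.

$8,636.18

Line 1 (W-898, Orara, 2,657 liters, $575,745.33):
Base rate for W-898 is 10%.
Origin Orara qualifies under the Zorador–Orara agreement and W-898 is covered: preferential rate 1.5% applies instead.
The additional-duty order on W-898 targets Coros, not Orara; it does not apply.
Duty = $575,745.33 × 1.5% = $8,636.18.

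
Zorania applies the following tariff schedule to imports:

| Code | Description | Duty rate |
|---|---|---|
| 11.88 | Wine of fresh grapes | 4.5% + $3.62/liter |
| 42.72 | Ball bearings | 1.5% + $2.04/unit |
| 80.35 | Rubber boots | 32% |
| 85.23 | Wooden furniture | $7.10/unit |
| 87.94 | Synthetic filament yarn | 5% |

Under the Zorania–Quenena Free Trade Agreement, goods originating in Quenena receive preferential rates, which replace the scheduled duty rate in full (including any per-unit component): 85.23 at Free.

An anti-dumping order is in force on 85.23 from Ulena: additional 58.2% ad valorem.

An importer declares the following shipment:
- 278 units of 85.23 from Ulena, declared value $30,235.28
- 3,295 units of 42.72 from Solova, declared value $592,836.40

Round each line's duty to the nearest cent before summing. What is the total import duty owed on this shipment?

Line 1 (85.23, Ulena, 278 units, $30,235.28):
Base rate for 85.23 is $7.10/unit.
85.23 has an FTA preferential rate, but origin Ulena is not Quenena; base rate stands.
Additional duty on 85.23 from Ulena: +58.2% ad valorem. Applied ad valorem rate = 58.2%.
Duty = $30,235.28 × 58.2% + 278 × $7.10 = $19,570.73.
Line 2 (42.72, Solova, 3,295 units, $592,836.40):
Base rate for 42.72 is 1.5% + $2.04/unit.
Duty = $592,836.40 × 1.5% + 3,295 × $2.04 = $15,614.35.
Total = $19,570.73 + $15,614.35 = $35,185.08.

$35,185.08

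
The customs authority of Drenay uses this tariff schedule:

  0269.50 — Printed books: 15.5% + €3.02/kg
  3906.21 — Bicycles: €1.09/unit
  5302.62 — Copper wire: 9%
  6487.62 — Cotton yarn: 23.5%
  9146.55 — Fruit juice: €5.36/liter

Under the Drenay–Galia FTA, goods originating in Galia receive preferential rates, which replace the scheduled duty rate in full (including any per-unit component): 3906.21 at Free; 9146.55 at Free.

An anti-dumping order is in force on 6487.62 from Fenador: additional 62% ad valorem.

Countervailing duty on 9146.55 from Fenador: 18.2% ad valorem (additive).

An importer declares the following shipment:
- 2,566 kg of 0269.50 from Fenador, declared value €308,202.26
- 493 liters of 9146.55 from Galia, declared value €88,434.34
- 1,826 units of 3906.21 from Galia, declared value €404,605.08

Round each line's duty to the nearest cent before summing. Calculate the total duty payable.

€55,520.67

Line 1 (0269.50, Fenador, 2,566 kg, €308,202.26):
Base rate for 0269.50 is 15.5% + €3.02/kg.
Duty = €308,202.26 × 15.5% + 2,566 × €3.02 = €55,520.67.
Line 2 (9146.55, Galia, 493 liters, €88,434.34):
Base rate for 9146.55 is €5.36/liter.
Origin Galia qualifies under the Drenay–Galia agreement and 9146.55 is covered: preferential rate Free applies instead.
The additional-duty order on 9146.55 targets Fenador, not Galia; it does not apply.
Duty = €88,434.34 × 0% = €0.00.
Line 3 (3906.21, Galia, 1,826 units, €404,605.08):
Base rate for 3906.21 is €1.09/unit.
Origin Galia qualifies under the Drenay–Galia agreement and 3906.21 is covered: preferential rate Free applies instead.
Duty = €404,605.08 × 0% = €0.00.
Total = €55,520.67 + €0.00 + €0.00 = €55,520.67.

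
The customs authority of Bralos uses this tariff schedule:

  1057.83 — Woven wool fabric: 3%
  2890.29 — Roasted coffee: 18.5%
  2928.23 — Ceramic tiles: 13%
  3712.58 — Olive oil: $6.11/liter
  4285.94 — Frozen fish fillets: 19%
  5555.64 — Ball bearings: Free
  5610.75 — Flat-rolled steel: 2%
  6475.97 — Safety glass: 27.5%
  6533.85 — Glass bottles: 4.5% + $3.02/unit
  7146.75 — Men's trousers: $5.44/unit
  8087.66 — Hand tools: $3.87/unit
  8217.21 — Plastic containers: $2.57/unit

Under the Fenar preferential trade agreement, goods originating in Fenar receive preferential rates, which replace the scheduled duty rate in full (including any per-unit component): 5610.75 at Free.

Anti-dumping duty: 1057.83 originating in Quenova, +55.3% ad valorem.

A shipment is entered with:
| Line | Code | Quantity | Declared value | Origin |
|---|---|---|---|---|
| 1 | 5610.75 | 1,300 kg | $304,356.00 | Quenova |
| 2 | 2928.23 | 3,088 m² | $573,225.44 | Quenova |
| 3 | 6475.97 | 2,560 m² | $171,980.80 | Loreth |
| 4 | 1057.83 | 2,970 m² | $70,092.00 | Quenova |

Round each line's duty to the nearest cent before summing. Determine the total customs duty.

$168,764.79

Line 1 (5610.75, Quenova, 1,300 kg, $304,356.00):
Base rate for 5610.75 is 2%.
5610.75 has an FTA preferential rate, but origin Quenova is not Fenar; base rate stands.
Duty = $304,356.00 × 2% = $6,087.12.
Line 2 (2928.23, Quenova, 3,088 m², $573,225.44):
Base rate for 2928.23 is 13%.
Duty = $573,225.44 × 13% = $74,519.31.
Line 3 (6475.97, Loreth, 2,560 m², $171,980.80):
Base rate for 6475.97 is 27.5%.
Duty = $171,980.80 × 27.5% = $47,294.72.
Line 4 (1057.83, Quenova, 2,970 m², $70,092.00):
Base rate for 1057.83 is 3%.
Additional duty on 1057.83 from Quenova: +55.3%. Applied ad valorem rate: 3% + 55.3% = 58.3%.
Duty = $70,092.00 × 58.3% = $40,863.64.
Total = $6,087.12 + $74,519.31 + $47,294.72 + $40,863.64 = $168,764.79.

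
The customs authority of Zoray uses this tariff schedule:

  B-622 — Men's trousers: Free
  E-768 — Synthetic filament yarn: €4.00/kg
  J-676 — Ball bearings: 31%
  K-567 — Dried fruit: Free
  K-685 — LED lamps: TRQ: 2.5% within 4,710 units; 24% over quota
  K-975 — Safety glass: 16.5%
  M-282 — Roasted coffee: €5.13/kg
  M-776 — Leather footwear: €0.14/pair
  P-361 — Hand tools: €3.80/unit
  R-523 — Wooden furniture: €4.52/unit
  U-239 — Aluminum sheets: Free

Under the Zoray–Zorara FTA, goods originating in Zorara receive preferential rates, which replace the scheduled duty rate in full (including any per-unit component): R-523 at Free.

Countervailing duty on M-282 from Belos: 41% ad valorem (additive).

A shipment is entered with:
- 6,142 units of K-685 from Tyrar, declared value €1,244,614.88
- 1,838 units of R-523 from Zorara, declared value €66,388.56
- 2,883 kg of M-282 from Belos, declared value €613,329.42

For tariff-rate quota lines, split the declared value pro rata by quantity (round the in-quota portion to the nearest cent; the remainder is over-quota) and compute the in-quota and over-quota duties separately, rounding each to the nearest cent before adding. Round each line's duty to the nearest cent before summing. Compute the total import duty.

Line 1 (K-685, Tyrar, 6,142 units, €1,244,614.88):
Code K-685 is under a tariff-rate quota (threshold 4,710 units). In-quota: 4,710 units at 2.5%; over-quota: 1,432 units at 24%.
Pro-rata value split: in-quota = €1,244,614.88 × 4,710/6,142 = €954,434.40; over-quota = €1,244,614.88 − €954,434.40 = €290,180.48.
In-quota duty = €954,434.40 × 2.5% = €23,860.86. Over-quota duty = €290,180.48 × 24% = €69,643.32.
Line duty = €23,860.86 + €69,643.32 = €93,504.18.
Line 2 (R-523, Zorara, 1,838 units, €66,388.56):
Base rate for R-523 is €4.52/unit.
Origin Zorara qualifies under the Zoray–Zorara agreement and R-523 is covered: preferential rate Free applies instead.
Duty = €66,388.56 × 0% = €0.00.
Line 3 (M-282, Belos, 2,883 kg, €613,329.42):
Base rate for M-282 is €5.13/kg.
Additional duty on M-282 from Belos: +41% ad valorem. Applied ad valorem rate = 41%.
Duty = €613,329.42 × 41% + 2,883 × €5.13 = €266,254.85.
Total = €93,504.18 + €0.00 + €266,254.85 = €359,759.03.

€359,759.03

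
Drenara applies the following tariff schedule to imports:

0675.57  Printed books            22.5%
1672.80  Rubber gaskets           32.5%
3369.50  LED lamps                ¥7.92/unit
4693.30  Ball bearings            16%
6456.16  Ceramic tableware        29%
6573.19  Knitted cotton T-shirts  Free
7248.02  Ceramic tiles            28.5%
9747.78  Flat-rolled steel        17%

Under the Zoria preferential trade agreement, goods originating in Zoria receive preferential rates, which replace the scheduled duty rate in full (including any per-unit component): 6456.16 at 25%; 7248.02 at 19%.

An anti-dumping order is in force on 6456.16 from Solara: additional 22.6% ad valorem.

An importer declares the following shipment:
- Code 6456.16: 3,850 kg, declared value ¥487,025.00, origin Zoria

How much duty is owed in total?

Line 1 (6456.16, Zoria, 3,850 kg, ¥487,025.00):
Base rate for 6456.16 is 29%.
Origin Zoria qualifies under the Drenara–Zoria agreement and 6456.16 is covered: preferential rate 25% applies instead.
The additional-duty order on 6456.16 targets Solara, not Zoria; it does not apply.
Duty = ¥487,025.00 × 25% = ¥121,756.25.

¥121,756.25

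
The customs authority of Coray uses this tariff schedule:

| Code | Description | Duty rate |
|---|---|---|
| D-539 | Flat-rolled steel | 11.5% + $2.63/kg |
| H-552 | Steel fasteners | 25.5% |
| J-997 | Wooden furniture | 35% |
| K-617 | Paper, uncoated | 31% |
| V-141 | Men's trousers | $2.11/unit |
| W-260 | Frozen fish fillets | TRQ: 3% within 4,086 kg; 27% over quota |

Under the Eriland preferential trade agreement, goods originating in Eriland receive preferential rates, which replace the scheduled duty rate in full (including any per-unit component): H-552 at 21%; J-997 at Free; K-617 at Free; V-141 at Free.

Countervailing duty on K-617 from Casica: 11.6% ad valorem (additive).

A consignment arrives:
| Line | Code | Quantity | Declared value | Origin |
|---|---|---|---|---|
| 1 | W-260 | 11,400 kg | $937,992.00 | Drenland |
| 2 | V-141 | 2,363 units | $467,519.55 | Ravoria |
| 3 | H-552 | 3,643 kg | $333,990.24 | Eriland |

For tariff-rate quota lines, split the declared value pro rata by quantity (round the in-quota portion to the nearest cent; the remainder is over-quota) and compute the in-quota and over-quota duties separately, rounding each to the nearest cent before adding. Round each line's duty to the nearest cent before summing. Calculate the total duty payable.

Line 1 (W-260, Drenland, 11,400 kg, $937,992.00):
Code W-260 is under a tariff-rate quota (threshold 4,086 kg). In-quota: 4,086 kg at 3%; over-quota: 7,314 kg at 27%.
Pro-rata value split: in-quota = $937,992.00 × 4,086/11,400 = $336,196.08; over-quota = $937,992.00 − $336,196.08 = $601,795.92.
In-quota duty = $336,196.08 × 3% = $10,085.88. Over-quota duty = $601,795.92 × 27% = $162,484.90.
Line duty = $10,085.88 + $162,484.90 = $172,570.78.
Line 2 (V-141, Ravoria, 2,363 units, $467,519.55):
Base rate for V-141 is $2.11/unit.
V-141 has an FTA preferential rate, but origin Ravoria is not Eriland; base rate stands.
Duty = 2,363 × $2.11 = $4,985.93.
Line 3 (H-552, Eriland, 3,643 kg, $333,990.24):
Base rate for H-552 is 25.5%.
Origin Eriland qualifies under the Coray–Eriland agreement and H-552 is covered: preferential rate 21% applies instead.
Duty = $333,990.24 × 21% = $70,137.95.
Total = $172,570.78 + $4,985.93 + $70,137.95 = $247,694.66.

$247,694.66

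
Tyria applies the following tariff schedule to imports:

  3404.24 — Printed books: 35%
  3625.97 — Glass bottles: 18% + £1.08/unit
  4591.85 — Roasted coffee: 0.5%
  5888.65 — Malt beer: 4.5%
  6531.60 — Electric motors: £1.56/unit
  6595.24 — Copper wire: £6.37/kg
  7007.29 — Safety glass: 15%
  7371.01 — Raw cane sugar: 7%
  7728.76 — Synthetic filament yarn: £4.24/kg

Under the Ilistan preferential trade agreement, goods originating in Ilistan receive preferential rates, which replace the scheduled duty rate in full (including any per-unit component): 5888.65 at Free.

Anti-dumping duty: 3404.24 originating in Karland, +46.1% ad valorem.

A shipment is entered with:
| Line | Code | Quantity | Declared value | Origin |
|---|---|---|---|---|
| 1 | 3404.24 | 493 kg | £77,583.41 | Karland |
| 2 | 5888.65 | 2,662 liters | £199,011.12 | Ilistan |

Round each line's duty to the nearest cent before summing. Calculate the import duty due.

£62,920.15

Line 1 (3404.24, Karland, 493 kg, £77,583.41):
Base rate for 3404.24 is 35%.
Additional duty on 3404.24 from Karland: +46.1%. Applied ad valorem rate: 35% + 46.1% = 81.1%.
Duty = £77,583.41 × 81.1% = £62,920.15.
Line 2 (5888.65, Ilistan, 2,662 liters, £199,011.12):
Base rate for 5888.65 is 4.5%.
Origin Ilistan qualifies under the Tyria–Ilistan agreement and 5888.65 is covered: preferential rate Free applies instead.
Duty = £199,011.12 × 0% = £0.00.
Total = £62,920.15 + £0.00 = £62,920.15.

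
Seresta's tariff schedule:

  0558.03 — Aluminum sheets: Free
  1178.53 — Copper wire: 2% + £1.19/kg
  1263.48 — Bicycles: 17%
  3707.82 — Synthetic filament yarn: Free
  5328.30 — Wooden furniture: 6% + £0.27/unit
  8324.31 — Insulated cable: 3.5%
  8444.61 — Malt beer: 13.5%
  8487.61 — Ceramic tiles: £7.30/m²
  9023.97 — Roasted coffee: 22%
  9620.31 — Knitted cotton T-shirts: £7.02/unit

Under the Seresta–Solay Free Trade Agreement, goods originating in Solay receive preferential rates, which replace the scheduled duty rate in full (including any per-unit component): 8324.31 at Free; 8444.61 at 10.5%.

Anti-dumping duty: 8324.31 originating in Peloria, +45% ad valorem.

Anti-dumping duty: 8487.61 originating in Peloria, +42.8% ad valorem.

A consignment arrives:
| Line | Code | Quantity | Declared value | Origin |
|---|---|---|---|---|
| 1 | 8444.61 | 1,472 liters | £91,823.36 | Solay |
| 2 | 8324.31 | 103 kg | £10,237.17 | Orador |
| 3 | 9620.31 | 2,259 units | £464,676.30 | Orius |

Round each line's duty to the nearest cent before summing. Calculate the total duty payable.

Line 1 (8444.61, Solay, 1,472 liters, £91,823.36):
Base rate for 8444.61 is 13.5%.
Origin Solay qualifies under the Seresta–Solay agreement and 8444.61 is covered: preferential rate 10.5% applies instead.
Duty = £91,823.36 × 10.5% = £9,641.45.
Line 2 (8324.31, Orador, 103 kg, £10,237.17):
Base rate for 8324.31 is 3.5%.
8324.31 has an FTA preferential rate, but origin Orador is not Solay; base rate stands.
The additional-duty order on 8324.31 targets Peloria, not Orador; it does not apply.
Duty = £10,237.17 × 3.5% = £358.30.
Line 3 (9620.31, Orius, 2,259 units, £464,676.30):
Base rate for 9620.31 is £7.02/unit.
Duty = 2,259 × £7.02 = £15,858.18.
Total = £9,641.45 + £358.30 + £15,858.18 = £25,857.93.

£25,857.93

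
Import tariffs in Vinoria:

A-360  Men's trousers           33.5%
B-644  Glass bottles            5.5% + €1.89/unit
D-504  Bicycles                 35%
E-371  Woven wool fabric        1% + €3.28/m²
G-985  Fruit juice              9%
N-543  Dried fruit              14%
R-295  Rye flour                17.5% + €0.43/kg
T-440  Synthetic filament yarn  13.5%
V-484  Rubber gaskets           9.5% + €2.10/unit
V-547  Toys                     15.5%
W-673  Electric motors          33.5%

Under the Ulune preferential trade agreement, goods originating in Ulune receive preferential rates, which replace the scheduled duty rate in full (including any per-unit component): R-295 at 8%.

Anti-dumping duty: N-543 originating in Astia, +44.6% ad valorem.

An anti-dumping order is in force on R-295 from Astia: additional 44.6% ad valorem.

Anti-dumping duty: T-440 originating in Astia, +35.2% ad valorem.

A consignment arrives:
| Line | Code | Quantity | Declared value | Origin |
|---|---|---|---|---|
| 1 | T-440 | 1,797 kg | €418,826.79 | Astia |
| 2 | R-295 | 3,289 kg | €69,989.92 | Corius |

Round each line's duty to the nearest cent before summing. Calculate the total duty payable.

€217,631.16

Line 1 (T-440, Astia, 1,797 kg, €418,826.79):
Base rate for T-440 is 13.5%.
Additional duty on T-440 from Astia: +35.2%. Applied ad valorem rate: 13.5% + 35.2% = 48.7%.
Duty = €418,826.79 × 48.7% = €203,968.65.
Line 2 (R-295, Corius, 3,289 kg, €69,989.92):
Base rate for R-295 is 17.5% + €0.43/kg.
R-295 has an FTA preferential rate, but origin Corius is not Ulune; base rate stands.
The additional-duty order on R-295 targets Astia, not Corius; it does not apply.
Duty = €69,989.92 × 17.5% + 3,289 × €0.43 = €13,662.51.
Total = €203,968.65 + €13,662.51 = €217,631.16.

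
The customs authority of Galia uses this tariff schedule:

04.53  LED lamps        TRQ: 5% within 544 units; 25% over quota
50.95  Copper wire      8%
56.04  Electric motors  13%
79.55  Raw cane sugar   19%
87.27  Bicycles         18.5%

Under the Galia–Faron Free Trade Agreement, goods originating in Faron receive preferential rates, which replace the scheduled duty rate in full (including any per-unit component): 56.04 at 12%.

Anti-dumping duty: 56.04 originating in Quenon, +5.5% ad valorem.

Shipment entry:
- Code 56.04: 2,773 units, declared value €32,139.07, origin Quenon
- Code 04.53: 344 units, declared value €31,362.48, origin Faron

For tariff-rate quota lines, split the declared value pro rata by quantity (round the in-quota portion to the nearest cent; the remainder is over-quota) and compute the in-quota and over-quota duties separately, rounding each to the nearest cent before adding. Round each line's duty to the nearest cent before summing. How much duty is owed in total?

€7,513.85

Line 1 (56.04, Quenon, 2,773 units, €32,139.07):
Base rate for 56.04 is 13%.
56.04 has an FTA preferential rate, but origin Quenon is not Faron; base rate stands.
Additional duty on 56.04 from Quenon: +5.5%. Applied ad valorem rate: 13% + 5.5% = 18.5%.
Duty = €32,139.07 × 18.5% = €5,945.73.
Line 2 (04.53, Faron, 344 units, €31,362.48):
Code 04.53 is under a tariff-rate quota (threshold 544 units). Quantity 344 units is within the quota, so the in-quota rate 5% applies to the full value.
Duty = €31,362.48 × 5% = €1,568.12.
Total = €5,945.73 + €1,568.12 = €7,513.85.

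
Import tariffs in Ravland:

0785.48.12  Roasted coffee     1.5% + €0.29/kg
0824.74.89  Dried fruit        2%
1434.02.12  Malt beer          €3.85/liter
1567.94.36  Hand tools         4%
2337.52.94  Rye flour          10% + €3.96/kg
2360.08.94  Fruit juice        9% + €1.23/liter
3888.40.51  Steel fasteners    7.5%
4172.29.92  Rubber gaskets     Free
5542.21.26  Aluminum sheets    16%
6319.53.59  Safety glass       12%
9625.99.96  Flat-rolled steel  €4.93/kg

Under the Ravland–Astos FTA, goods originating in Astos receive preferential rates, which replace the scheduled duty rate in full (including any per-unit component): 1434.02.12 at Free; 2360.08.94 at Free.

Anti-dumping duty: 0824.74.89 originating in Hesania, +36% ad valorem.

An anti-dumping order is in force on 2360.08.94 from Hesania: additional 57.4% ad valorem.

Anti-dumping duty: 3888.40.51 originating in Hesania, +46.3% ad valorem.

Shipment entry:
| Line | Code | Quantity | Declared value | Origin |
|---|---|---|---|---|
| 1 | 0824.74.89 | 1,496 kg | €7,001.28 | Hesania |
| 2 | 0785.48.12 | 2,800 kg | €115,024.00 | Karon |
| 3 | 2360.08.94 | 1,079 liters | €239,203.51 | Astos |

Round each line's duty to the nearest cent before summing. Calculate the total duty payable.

€5,197.85

Line 1 (0824.74.89, Hesania, 1,496 kg, €7,001.28):
Base rate for 0824.74.89 is 2%.
Additional duty on 0824.74.89 from Hesania: +36%. Applied ad valorem rate: 2% + 36% = 38%.
Duty = €7,001.28 × 38% = €2,660.49.
Line 2 (0785.48.12, Karon, 2,800 kg, €115,024.00):
Base rate for 0785.48.12 is 1.5% + €0.29/kg.
Duty = €115,024.00 × 1.5% + 2,800 × €0.29 = €2,537.36.
Line 3 (2360.08.94, Astos, 1,079 liters, €239,203.51):
Base rate for 2360.08.94 is 9% + €1.23/liter.
Origin Astos qualifies under the Ravland–Astos agreement and 2360.08.94 is covered: preferential rate Free applies instead.
The additional-duty order on 2360.08.94 targets Hesania, not Astos; it does not apply.
Duty = €239,203.51 × 0% = €0.00.
Total = €2,660.49 + €2,537.36 + €0.00 = €5,197.85.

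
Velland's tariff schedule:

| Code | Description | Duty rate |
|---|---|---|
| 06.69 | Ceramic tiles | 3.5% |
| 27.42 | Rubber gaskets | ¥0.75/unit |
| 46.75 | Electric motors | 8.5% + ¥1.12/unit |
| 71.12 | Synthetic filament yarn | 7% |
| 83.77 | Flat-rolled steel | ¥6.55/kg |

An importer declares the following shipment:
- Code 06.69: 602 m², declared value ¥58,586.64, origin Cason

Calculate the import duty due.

Line 1 (06.69, Cason, 602 m², ¥58,586.64):
Base rate for 06.69 is 3.5%.
Duty = ¥58,586.64 × 3.5% = ¥2,050.53.

¥2,050.53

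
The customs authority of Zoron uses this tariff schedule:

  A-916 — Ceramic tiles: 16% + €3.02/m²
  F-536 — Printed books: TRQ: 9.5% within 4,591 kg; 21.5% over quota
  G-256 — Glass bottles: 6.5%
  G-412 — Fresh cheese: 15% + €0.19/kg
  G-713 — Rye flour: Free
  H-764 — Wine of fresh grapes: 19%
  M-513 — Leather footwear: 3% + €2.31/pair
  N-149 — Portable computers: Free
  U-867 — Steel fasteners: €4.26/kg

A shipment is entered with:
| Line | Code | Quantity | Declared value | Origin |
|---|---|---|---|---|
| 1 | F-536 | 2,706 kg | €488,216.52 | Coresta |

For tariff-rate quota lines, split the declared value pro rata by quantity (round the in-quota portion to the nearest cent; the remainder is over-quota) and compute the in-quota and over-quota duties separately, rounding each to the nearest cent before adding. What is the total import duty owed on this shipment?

€46,380.57

Line 1 (F-536, Coresta, 2,706 kg, €488,216.52):
Code F-536 is under a tariff-rate quota (threshold 4,591 kg). Quantity 2,706 kg is within the quota, so the in-quota rate 9.5% applies to the full value.
Duty = €488,216.52 × 9.5% = €46,380.57.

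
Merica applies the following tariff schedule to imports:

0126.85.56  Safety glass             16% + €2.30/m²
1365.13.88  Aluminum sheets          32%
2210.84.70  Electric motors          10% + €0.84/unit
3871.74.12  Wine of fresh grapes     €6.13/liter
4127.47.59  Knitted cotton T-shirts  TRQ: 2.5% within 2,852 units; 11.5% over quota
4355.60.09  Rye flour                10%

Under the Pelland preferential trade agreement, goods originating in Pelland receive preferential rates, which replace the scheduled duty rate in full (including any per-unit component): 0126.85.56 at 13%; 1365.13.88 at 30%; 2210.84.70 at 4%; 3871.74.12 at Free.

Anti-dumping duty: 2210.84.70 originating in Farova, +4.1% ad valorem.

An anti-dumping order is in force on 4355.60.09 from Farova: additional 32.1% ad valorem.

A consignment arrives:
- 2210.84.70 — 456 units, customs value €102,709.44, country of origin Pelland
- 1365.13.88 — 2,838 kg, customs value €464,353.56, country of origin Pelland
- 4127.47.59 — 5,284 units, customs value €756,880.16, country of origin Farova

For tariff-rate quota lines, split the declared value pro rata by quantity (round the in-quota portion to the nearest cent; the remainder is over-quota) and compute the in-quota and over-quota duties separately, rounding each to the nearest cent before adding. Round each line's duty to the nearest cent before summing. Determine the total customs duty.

Line 1 (2210.84.70, Pelland, 456 units, €102,709.44):
Base rate for 2210.84.70 is 10% + €0.84/unit.
Origin Pelland qualifies under the Merica–Pelland agreement and 2210.84.70 is covered: preferential rate 4% applies instead.
The additional-duty order on 2210.84.70 targets Farova, not Pelland; it does not apply.
Duty = €102,709.44 × 4% = €4,108.38.
Line 2 (1365.13.88, Pelland, 2,838 kg, €464,353.56):
Base rate for 1365.13.88 is 32%.
Origin Pelland qualifies under the Merica–Pelland agreement and 1365.13.88 is covered: preferential rate 30% applies instead.
Duty = €464,353.56 × 30% = €139,306.07.
Line 3 (4127.47.59, Farova, 5,284 units, €756,880.16):
Code 4127.47.59 is under a tariff-rate quota (threshold 2,852 units). In-quota: 2,852 units at 2.5%; over-quota: 2,432 units at 11.5%.
Pro-rata value split: in-quota = €756,880.16 × 2,852/5,284 = €408,520.48; over-quota = €756,880.16 − €408,520.48 = €348,359.68.
In-quota duty = €408,520.48 × 2.5% = €10,213.01. Over-quota duty = €348,359.68 × 11.5% = €40,061.36.
Line duty = €10,213.01 + €40,061.36 = €50,274.37.
Total = €4,108.38 + €139,306.07 + €50,274.37 = €193,688.82.

€193,688.82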